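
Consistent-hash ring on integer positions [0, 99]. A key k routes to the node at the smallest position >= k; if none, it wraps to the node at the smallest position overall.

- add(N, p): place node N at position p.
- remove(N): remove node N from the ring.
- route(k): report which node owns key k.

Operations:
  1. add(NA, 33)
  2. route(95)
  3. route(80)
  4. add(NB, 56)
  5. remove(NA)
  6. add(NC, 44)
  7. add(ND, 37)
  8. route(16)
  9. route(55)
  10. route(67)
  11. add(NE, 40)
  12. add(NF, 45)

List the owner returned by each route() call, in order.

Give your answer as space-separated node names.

Op 1: add NA@33 -> ring=[33:NA]
Op 2: route key 95: none >= 95, wrap to smallest pos 33 -> NA
Op 3: route key 80: none >= 80, wrap to smallest pos 33 -> NA
Op 4: add NB@56 -> ring=[33:NA,56:NB]
Op 5: remove NA -> ring=[56:NB]
Op 6: add NC@44 -> ring=[44:NC,56:NB]
Op 7: add ND@37 -> ring=[37:ND,44:NC,56:NB]
Op 8: route key 16: smallest pos >= 16 is 37 -> ND
Op 9: route key 55: smallest pos >= 55 is 56 -> NB
Op 10: route key 67: none >= 67, wrap to smallest pos 37 -> ND
Op 11: add NE@40 -> ring=[37:ND,40:NE,44:NC,56:NB]
Op 12: add NF@45 -> ring=[37:ND,40:NE,44:NC,45:NF,56:NB]

Answer: NA NA ND NB ND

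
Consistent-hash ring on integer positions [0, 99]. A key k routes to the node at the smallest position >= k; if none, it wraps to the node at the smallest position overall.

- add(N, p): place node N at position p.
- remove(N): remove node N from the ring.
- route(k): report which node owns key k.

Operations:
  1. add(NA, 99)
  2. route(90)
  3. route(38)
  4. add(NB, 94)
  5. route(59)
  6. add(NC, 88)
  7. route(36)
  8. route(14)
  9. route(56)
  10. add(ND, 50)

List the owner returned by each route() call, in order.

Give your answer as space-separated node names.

Answer: NA NA NB NC NC NC

Derivation:
Op 1: add NA@99 -> ring=[99:NA]
Op 2: route key 90: smallest pos >= 90 is 99 -> NA
Op 3: route key 38: smallest pos >= 38 is 99 -> NA
Op 4: add NB@94 -> ring=[94:NB,99:NA]
Op 5: route key 59: smallest pos >= 59 is 94 -> NB
Op 6: add NC@88 -> ring=[88:NC,94:NB,99:NA]
Op 7: route key 36: smallest pos >= 36 is 88 -> NC
Op 8: route key 14: smallest pos >= 14 is 88 -> NC
Op 9: route key 56: smallest pos >= 56 is 88 -> NC
Op 10: add ND@50 -> ring=[50:ND,88:NC,94:NB,99:NA]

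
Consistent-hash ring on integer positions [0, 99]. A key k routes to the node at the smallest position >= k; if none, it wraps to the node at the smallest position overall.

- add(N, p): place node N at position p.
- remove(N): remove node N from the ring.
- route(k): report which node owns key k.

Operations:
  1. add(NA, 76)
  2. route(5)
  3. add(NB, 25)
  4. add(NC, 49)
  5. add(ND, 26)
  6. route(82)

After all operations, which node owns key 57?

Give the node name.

Answer: NA

Derivation:
Op 1: add NA@76 -> ring=[76:NA]
Op 2: route key 5: smallest pos >= 5 is 76 -> NA
Op 3: add NB@25 -> ring=[25:NB,76:NA]
Op 4: add NC@49 -> ring=[25:NB,49:NC,76:NA]
Op 5: add ND@26 -> ring=[25:NB,26:ND,49:NC,76:NA]
Op 6: route key 82: none >= 82, wrap to smallest pos 25 -> NB
Final route key 57: smallest pos >= 57 is 76 -> NA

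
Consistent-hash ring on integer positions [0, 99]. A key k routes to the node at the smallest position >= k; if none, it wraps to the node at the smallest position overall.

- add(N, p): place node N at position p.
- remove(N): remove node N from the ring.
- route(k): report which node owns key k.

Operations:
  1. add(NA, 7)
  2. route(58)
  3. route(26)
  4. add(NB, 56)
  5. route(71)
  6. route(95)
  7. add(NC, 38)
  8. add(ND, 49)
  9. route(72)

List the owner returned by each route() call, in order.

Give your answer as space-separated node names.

Op 1: add NA@7 -> ring=[7:NA]
Op 2: route key 58: none >= 58, wrap to smallest pos 7 -> NA
Op 3: route key 26: none >= 26, wrap to smallest pos 7 -> NA
Op 4: add NB@56 -> ring=[7:NA,56:NB]
Op 5: route key 71: none >= 71, wrap to smallest pos 7 -> NA
Op 6: route key 95: none >= 95, wrap to smallest pos 7 -> NA
Op 7: add NC@38 -> ring=[7:NA,38:NC,56:NB]
Op 8: add ND@49 -> ring=[7:NA,38:NC,49:ND,56:NB]
Op 9: route key 72: none >= 72, wrap to smallest pos 7 -> NA

Answer: NA NA NA NA NA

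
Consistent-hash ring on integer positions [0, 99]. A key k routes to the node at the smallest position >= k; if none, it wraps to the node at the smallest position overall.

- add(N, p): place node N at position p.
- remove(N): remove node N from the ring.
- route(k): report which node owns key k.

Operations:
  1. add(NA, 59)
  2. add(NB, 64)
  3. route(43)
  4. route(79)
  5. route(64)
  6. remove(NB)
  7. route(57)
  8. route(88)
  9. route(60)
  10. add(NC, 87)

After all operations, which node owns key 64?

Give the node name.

Op 1: add NA@59 -> ring=[59:NA]
Op 2: add NB@64 -> ring=[59:NA,64:NB]
Op 3: route key 43: smallest pos >= 43 is 59 -> NA
Op 4: route key 79: none >= 79, wrap to smallest pos 59 -> NA
Op 5: route key 64: smallest pos >= 64 is 64 -> NB
Op 6: remove NB -> ring=[59:NA]
Op 7: route key 57: smallest pos >= 57 is 59 -> NA
Op 8: route key 88: none >= 88, wrap to smallest pos 59 -> NA
Op 9: route key 60: none >= 60, wrap to smallest pos 59 -> NA
Op 10: add NC@87 -> ring=[59:NA,87:NC]
Final route key 64: smallest pos >= 64 is 87 -> NC

Answer: NC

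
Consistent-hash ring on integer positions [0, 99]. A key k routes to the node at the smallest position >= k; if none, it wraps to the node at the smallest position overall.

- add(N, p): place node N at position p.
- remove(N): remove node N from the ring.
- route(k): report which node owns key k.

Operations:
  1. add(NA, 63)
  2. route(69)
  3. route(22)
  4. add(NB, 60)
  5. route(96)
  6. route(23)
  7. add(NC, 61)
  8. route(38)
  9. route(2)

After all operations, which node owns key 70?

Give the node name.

Answer: NB

Derivation:
Op 1: add NA@63 -> ring=[63:NA]
Op 2: route key 69: none >= 69, wrap to smallest pos 63 -> NA
Op 3: route key 22: smallest pos >= 22 is 63 -> NA
Op 4: add NB@60 -> ring=[60:NB,63:NA]
Op 5: route key 96: none >= 96, wrap to smallest pos 60 -> NB
Op 6: route key 23: smallest pos >= 23 is 60 -> NB
Op 7: add NC@61 -> ring=[60:NB,61:NC,63:NA]
Op 8: route key 38: smallest pos >= 38 is 60 -> NB
Op 9: route key 2: smallest pos >= 2 is 60 -> NB
Final route key 70: none >= 70, wrap to smallest pos 60 -> NB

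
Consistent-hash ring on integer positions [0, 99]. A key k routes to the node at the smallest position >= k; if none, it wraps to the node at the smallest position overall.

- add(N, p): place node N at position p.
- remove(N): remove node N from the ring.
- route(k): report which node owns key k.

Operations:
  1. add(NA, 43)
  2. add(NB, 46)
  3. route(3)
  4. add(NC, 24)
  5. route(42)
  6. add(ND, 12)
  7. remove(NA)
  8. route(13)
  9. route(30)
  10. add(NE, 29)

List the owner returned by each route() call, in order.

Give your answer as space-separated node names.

Op 1: add NA@43 -> ring=[43:NA]
Op 2: add NB@46 -> ring=[43:NA,46:NB]
Op 3: route key 3: smallest pos >= 3 is 43 -> NA
Op 4: add NC@24 -> ring=[24:NC,43:NA,46:NB]
Op 5: route key 42: smallest pos >= 42 is 43 -> NA
Op 6: add ND@12 -> ring=[12:ND,24:NC,43:NA,46:NB]
Op 7: remove NA -> ring=[12:ND,24:NC,46:NB]
Op 8: route key 13: smallest pos >= 13 is 24 -> NC
Op 9: route key 30: smallest pos >= 30 is 46 -> NB
Op 10: add NE@29 -> ring=[12:ND,24:NC,29:NE,46:NB]

Answer: NA NA NC NB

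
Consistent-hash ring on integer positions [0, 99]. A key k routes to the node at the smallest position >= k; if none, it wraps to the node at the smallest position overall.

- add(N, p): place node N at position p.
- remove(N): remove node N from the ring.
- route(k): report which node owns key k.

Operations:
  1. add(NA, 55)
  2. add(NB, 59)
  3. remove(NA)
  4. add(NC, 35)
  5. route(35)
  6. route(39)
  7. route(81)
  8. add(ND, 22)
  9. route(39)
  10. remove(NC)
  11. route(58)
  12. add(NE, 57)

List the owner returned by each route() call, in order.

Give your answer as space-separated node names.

Op 1: add NA@55 -> ring=[55:NA]
Op 2: add NB@59 -> ring=[55:NA,59:NB]
Op 3: remove NA -> ring=[59:NB]
Op 4: add NC@35 -> ring=[35:NC,59:NB]
Op 5: route key 35: smallest pos >= 35 is 35 -> NC
Op 6: route key 39: smallest pos >= 39 is 59 -> NB
Op 7: route key 81: none >= 81, wrap to smallest pos 35 -> NC
Op 8: add ND@22 -> ring=[22:ND,35:NC,59:NB]
Op 9: route key 39: smallest pos >= 39 is 59 -> NB
Op 10: remove NC -> ring=[22:ND,59:NB]
Op 11: route key 58: smallest pos >= 58 is 59 -> NB
Op 12: add NE@57 -> ring=[22:ND,57:NE,59:NB]

Answer: NC NB NC NB NB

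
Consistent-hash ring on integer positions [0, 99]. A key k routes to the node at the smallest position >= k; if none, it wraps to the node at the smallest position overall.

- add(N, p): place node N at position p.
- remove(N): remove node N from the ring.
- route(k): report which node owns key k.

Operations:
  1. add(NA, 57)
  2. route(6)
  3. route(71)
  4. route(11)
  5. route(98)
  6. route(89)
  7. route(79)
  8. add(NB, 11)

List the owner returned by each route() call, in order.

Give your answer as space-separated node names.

Op 1: add NA@57 -> ring=[57:NA]
Op 2: route key 6: smallest pos >= 6 is 57 -> NA
Op 3: route key 71: none >= 71, wrap to smallest pos 57 -> NA
Op 4: route key 11: smallest pos >= 11 is 57 -> NA
Op 5: route key 98: none >= 98, wrap to smallest pos 57 -> NA
Op 6: route key 89: none >= 89, wrap to smallest pos 57 -> NA
Op 7: route key 79: none >= 79, wrap to smallest pos 57 -> NA
Op 8: add NB@11 -> ring=[11:NB,57:NA]

Answer: NA NA NA NA NA NA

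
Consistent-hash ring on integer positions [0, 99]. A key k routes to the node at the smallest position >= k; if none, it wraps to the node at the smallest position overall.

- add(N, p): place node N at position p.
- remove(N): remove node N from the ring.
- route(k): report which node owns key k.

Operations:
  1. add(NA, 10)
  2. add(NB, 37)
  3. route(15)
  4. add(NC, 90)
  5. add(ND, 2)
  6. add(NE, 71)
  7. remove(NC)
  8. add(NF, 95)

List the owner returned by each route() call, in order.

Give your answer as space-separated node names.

Op 1: add NA@10 -> ring=[10:NA]
Op 2: add NB@37 -> ring=[10:NA,37:NB]
Op 3: route key 15: smallest pos >= 15 is 37 -> NB
Op 4: add NC@90 -> ring=[10:NA,37:NB,90:NC]
Op 5: add ND@2 -> ring=[2:ND,10:NA,37:NB,90:NC]
Op 6: add NE@71 -> ring=[2:ND,10:NA,37:NB,71:NE,90:NC]
Op 7: remove NC -> ring=[2:ND,10:NA,37:NB,71:NE]
Op 8: add NF@95 -> ring=[2:ND,10:NA,37:NB,71:NE,95:NF]

Answer: NB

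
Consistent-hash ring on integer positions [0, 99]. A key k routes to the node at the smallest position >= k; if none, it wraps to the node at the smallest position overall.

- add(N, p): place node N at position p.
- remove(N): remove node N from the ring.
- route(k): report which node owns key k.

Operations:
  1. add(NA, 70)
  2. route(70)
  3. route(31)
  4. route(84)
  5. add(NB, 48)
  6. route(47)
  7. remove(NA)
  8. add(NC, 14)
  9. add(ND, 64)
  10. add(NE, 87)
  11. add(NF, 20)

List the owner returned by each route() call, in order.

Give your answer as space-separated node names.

Answer: NA NA NA NB

Derivation:
Op 1: add NA@70 -> ring=[70:NA]
Op 2: route key 70: smallest pos >= 70 is 70 -> NA
Op 3: route key 31: smallest pos >= 31 is 70 -> NA
Op 4: route key 84: none >= 84, wrap to smallest pos 70 -> NA
Op 5: add NB@48 -> ring=[48:NB,70:NA]
Op 6: route key 47: smallest pos >= 47 is 48 -> NB
Op 7: remove NA -> ring=[48:NB]
Op 8: add NC@14 -> ring=[14:NC,48:NB]
Op 9: add ND@64 -> ring=[14:NC,48:NB,64:ND]
Op 10: add NE@87 -> ring=[14:NC,48:NB,64:ND,87:NE]
Op 11: add NF@20 -> ring=[14:NC,20:NF,48:NB,64:ND,87:NE]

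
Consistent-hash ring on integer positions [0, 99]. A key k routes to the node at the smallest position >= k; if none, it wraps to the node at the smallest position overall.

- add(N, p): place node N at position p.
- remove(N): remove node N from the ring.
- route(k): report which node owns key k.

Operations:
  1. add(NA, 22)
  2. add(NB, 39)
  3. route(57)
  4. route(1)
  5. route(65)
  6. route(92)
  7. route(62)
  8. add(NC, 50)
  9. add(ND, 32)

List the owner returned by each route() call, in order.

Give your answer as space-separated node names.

Answer: NA NA NA NA NA

Derivation:
Op 1: add NA@22 -> ring=[22:NA]
Op 2: add NB@39 -> ring=[22:NA,39:NB]
Op 3: route key 57: none >= 57, wrap to smallest pos 22 -> NA
Op 4: route key 1: smallest pos >= 1 is 22 -> NA
Op 5: route key 65: none >= 65, wrap to smallest pos 22 -> NA
Op 6: route key 92: none >= 92, wrap to smallest pos 22 -> NA
Op 7: route key 62: none >= 62, wrap to smallest pos 22 -> NA
Op 8: add NC@50 -> ring=[22:NA,39:NB,50:NC]
Op 9: add ND@32 -> ring=[22:NA,32:ND,39:NB,50:NC]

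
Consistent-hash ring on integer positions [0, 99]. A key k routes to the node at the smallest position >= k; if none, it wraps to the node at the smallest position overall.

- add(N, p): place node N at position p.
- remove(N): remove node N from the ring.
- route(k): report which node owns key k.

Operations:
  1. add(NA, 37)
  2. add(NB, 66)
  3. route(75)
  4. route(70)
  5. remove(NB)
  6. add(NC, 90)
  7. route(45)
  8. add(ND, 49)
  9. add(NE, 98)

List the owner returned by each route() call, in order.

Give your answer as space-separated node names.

Op 1: add NA@37 -> ring=[37:NA]
Op 2: add NB@66 -> ring=[37:NA,66:NB]
Op 3: route key 75: none >= 75, wrap to smallest pos 37 -> NA
Op 4: route key 70: none >= 70, wrap to smallest pos 37 -> NA
Op 5: remove NB -> ring=[37:NA]
Op 6: add NC@90 -> ring=[37:NA,90:NC]
Op 7: route key 45: smallest pos >= 45 is 90 -> NC
Op 8: add ND@49 -> ring=[37:NA,49:ND,90:NC]
Op 9: add NE@98 -> ring=[37:NA,49:ND,90:NC,98:NE]

Answer: NA NA NC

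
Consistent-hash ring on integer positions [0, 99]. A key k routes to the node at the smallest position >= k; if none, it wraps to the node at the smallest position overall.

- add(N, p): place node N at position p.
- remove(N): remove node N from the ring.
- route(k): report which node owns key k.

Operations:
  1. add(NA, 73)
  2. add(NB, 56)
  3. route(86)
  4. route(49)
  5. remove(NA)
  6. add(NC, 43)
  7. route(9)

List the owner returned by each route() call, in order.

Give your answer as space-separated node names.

Op 1: add NA@73 -> ring=[73:NA]
Op 2: add NB@56 -> ring=[56:NB,73:NA]
Op 3: route key 86: none >= 86, wrap to smallest pos 56 -> NB
Op 4: route key 49: smallest pos >= 49 is 56 -> NB
Op 5: remove NA -> ring=[56:NB]
Op 6: add NC@43 -> ring=[43:NC,56:NB]
Op 7: route key 9: smallest pos >= 9 is 43 -> NC

Answer: NB NB NC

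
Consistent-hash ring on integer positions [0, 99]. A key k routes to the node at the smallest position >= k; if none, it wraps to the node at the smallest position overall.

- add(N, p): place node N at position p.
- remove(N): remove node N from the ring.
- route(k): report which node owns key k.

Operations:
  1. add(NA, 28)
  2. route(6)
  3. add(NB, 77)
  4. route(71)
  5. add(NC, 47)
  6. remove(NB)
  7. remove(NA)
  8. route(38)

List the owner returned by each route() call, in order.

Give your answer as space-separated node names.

Answer: NA NB NC

Derivation:
Op 1: add NA@28 -> ring=[28:NA]
Op 2: route key 6: smallest pos >= 6 is 28 -> NA
Op 3: add NB@77 -> ring=[28:NA,77:NB]
Op 4: route key 71: smallest pos >= 71 is 77 -> NB
Op 5: add NC@47 -> ring=[28:NA,47:NC,77:NB]
Op 6: remove NB -> ring=[28:NA,47:NC]
Op 7: remove NA -> ring=[47:NC]
Op 8: route key 38: smallest pos >= 38 is 47 -> NC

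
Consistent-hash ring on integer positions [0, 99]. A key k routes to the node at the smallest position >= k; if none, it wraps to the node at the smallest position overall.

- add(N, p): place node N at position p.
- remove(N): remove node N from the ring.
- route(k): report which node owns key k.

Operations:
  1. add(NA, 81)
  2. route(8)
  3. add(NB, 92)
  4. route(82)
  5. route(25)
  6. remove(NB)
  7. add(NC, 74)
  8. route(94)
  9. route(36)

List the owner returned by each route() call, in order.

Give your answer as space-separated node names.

Op 1: add NA@81 -> ring=[81:NA]
Op 2: route key 8: smallest pos >= 8 is 81 -> NA
Op 3: add NB@92 -> ring=[81:NA,92:NB]
Op 4: route key 82: smallest pos >= 82 is 92 -> NB
Op 5: route key 25: smallest pos >= 25 is 81 -> NA
Op 6: remove NB -> ring=[81:NA]
Op 7: add NC@74 -> ring=[74:NC,81:NA]
Op 8: route key 94: none >= 94, wrap to smallest pos 74 -> NC
Op 9: route key 36: smallest pos >= 36 is 74 -> NC

Answer: NA NB NA NC NC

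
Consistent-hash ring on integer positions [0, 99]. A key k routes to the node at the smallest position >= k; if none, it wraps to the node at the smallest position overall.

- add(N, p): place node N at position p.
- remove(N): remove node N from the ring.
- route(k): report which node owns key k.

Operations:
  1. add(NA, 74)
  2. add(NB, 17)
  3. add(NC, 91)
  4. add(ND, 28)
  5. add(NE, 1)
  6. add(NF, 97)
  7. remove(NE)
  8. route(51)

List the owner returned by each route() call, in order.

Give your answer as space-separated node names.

Op 1: add NA@74 -> ring=[74:NA]
Op 2: add NB@17 -> ring=[17:NB,74:NA]
Op 3: add NC@91 -> ring=[17:NB,74:NA,91:NC]
Op 4: add ND@28 -> ring=[17:NB,28:ND,74:NA,91:NC]
Op 5: add NE@1 -> ring=[1:NE,17:NB,28:ND,74:NA,91:NC]
Op 6: add NF@97 -> ring=[1:NE,17:NB,28:ND,74:NA,91:NC,97:NF]
Op 7: remove NE -> ring=[17:NB,28:ND,74:NA,91:NC,97:NF]
Op 8: route key 51: smallest pos >= 51 is 74 -> NA

Answer: NA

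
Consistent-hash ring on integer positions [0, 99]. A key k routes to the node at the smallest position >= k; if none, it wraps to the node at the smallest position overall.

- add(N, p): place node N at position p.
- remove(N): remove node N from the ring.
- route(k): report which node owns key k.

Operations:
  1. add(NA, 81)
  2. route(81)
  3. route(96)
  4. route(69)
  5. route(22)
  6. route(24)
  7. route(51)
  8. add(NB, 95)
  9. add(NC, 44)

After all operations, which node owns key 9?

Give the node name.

Op 1: add NA@81 -> ring=[81:NA]
Op 2: route key 81: smallest pos >= 81 is 81 -> NA
Op 3: route key 96: none >= 96, wrap to smallest pos 81 -> NA
Op 4: route key 69: smallest pos >= 69 is 81 -> NA
Op 5: route key 22: smallest pos >= 22 is 81 -> NA
Op 6: route key 24: smallest pos >= 24 is 81 -> NA
Op 7: route key 51: smallest pos >= 51 is 81 -> NA
Op 8: add NB@95 -> ring=[81:NA,95:NB]
Op 9: add NC@44 -> ring=[44:NC,81:NA,95:NB]
Final route key 9: smallest pos >= 9 is 44 -> NC

Answer: NC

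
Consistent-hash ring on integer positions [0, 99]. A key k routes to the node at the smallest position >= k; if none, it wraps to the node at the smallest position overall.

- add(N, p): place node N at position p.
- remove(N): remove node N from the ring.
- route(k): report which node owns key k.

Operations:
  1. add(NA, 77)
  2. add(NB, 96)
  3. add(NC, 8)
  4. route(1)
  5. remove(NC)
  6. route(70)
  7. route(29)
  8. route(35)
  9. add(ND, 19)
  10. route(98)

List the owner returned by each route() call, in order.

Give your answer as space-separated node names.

Answer: NC NA NA NA ND

Derivation:
Op 1: add NA@77 -> ring=[77:NA]
Op 2: add NB@96 -> ring=[77:NA,96:NB]
Op 3: add NC@8 -> ring=[8:NC,77:NA,96:NB]
Op 4: route key 1: smallest pos >= 1 is 8 -> NC
Op 5: remove NC -> ring=[77:NA,96:NB]
Op 6: route key 70: smallest pos >= 70 is 77 -> NA
Op 7: route key 29: smallest pos >= 29 is 77 -> NA
Op 8: route key 35: smallest pos >= 35 is 77 -> NA
Op 9: add ND@19 -> ring=[19:ND,77:NA,96:NB]
Op 10: route key 98: none >= 98, wrap to smallest pos 19 -> ND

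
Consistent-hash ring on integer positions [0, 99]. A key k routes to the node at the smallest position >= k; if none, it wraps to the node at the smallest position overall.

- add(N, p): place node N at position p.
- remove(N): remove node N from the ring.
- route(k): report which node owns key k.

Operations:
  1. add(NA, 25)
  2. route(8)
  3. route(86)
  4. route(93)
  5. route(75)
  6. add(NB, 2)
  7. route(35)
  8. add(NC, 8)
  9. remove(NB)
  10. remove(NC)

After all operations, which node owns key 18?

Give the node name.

Answer: NA

Derivation:
Op 1: add NA@25 -> ring=[25:NA]
Op 2: route key 8: smallest pos >= 8 is 25 -> NA
Op 3: route key 86: none >= 86, wrap to smallest pos 25 -> NA
Op 4: route key 93: none >= 93, wrap to smallest pos 25 -> NA
Op 5: route key 75: none >= 75, wrap to smallest pos 25 -> NA
Op 6: add NB@2 -> ring=[2:NB,25:NA]
Op 7: route key 35: none >= 35, wrap to smallest pos 2 -> NB
Op 8: add NC@8 -> ring=[2:NB,8:NC,25:NA]
Op 9: remove NB -> ring=[8:NC,25:NA]
Op 10: remove NC -> ring=[25:NA]
Final route key 18: smallest pos >= 18 is 25 -> NA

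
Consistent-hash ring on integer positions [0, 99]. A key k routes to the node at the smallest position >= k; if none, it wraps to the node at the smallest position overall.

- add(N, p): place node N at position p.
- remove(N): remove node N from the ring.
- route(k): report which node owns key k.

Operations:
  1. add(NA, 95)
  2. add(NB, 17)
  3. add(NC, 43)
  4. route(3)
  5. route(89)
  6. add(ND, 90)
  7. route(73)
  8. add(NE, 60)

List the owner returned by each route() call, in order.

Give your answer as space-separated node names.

Op 1: add NA@95 -> ring=[95:NA]
Op 2: add NB@17 -> ring=[17:NB,95:NA]
Op 3: add NC@43 -> ring=[17:NB,43:NC,95:NA]
Op 4: route key 3: smallest pos >= 3 is 17 -> NB
Op 5: route key 89: smallest pos >= 89 is 95 -> NA
Op 6: add ND@90 -> ring=[17:NB,43:NC,90:ND,95:NA]
Op 7: route key 73: smallest pos >= 73 is 90 -> ND
Op 8: add NE@60 -> ring=[17:NB,43:NC,60:NE,90:ND,95:NA]

Answer: NB NA ND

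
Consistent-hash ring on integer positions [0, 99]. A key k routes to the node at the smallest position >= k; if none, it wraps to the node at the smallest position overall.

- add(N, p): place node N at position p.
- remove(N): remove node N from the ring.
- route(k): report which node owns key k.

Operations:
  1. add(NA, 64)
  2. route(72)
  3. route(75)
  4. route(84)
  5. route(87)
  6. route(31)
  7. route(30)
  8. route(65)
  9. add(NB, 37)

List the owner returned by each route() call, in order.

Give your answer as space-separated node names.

Answer: NA NA NA NA NA NA NA

Derivation:
Op 1: add NA@64 -> ring=[64:NA]
Op 2: route key 72: none >= 72, wrap to smallest pos 64 -> NA
Op 3: route key 75: none >= 75, wrap to smallest pos 64 -> NA
Op 4: route key 84: none >= 84, wrap to smallest pos 64 -> NA
Op 5: route key 87: none >= 87, wrap to smallest pos 64 -> NA
Op 6: route key 31: smallest pos >= 31 is 64 -> NA
Op 7: route key 30: smallest pos >= 30 is 64 -> NA
Op 8: route key 65: none >= 65, wrap to smallest pos 64 -> NA
Op 9: add NB@37 -> ring=[37:NB,64:NA]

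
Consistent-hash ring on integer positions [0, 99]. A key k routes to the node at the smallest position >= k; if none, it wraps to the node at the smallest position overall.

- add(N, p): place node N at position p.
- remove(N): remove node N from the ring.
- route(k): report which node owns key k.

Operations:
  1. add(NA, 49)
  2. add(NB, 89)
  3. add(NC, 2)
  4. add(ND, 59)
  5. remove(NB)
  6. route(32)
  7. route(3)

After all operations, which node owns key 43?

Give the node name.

Answer: NA

Derivation:
Op 1: add NA@49 -> ring=[49:NA]
Op 2: add NB@89 -> ring=[49:NA,89:NB]
Op 3: add NC@2 -> ring=[2:NC,49:NA,89:NB]
Op 4: add ND@59 -> ring=[2:NC,49:NA,59:ND,89:NB]
Op 5: remove NB -> ring=[2:NC,49:NA,59:ND]
Op 6: route key 32: smallest pos >= 32 is 49 -> NA
Op 7: route key 3: smallest pos >= 3 is 49 -> NA
Final route key 43: smallest pos >= 43 is 49 -> NA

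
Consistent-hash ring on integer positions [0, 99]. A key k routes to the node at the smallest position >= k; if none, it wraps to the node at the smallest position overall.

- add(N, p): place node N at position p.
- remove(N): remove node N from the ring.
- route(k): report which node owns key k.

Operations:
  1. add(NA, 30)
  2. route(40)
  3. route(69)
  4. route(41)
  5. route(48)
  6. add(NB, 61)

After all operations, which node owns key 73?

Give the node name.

Op 1: add NA@30 -> ring=[30:NA]
Op 2: route key 40: none >= 40, wrap to smallest pos 30 -> NA
Op 3: route key 69: none >= 69, wrap to smallest pos 30 -> NA
Op 4: route key 41: none >= 41, wrap to smallest pos 30 -> NA
Op 5: route key 48: none >= 48, wrap to smallest pos 30 -> NA
Op 6: add NB@61 -> ring=[30:NA,61:NB]
Final route key 73: none >= 73, wrap to smallest pos 30 -> NA

Answer: NA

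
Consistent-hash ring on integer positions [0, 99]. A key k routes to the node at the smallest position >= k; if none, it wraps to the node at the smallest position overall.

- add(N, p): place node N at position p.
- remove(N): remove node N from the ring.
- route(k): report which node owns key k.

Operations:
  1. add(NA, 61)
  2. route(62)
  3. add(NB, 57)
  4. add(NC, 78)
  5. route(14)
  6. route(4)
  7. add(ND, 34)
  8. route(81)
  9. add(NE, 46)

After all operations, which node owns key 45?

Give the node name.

Answer: NE

Derivation:
Op 1: add NA@61 -> ring=[61:NA]
Op 2: route key 62: none >= 62, wrap to smallest pos 61 -> NA
Op 3: add NB@57 -> ring=[57:NB,61:NA]
Op 4: add NC@78 -> ring=[57:NB,61:NA,78:NC]
Op 5: route key 14: smallest pos >= 14 is 57 -> NB
Op 6: route key 4: smallest pos >= 4 is 57 -> NB
Op 7: add ND@34 -> ring=[34:ND,57:NB,61:NA,78:NC]
Op 8: route key 81: none >= 81, wrap to smallest pos 34 -> ND
Op 9: add NE@46 -> ring=[34:ND,46:NE,57:NB,61:NA,78:NC]
Final route key 45: smallest pos >= 45 is 46 -> NE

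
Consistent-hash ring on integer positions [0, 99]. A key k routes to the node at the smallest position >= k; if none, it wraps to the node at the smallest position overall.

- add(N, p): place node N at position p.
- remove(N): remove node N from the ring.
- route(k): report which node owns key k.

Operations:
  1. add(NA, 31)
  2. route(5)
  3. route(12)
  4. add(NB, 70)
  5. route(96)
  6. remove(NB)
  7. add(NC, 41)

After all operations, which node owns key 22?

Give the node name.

Op 1: add NA@31 -> ring=[31:NA]
Op 2: route key 5: smallest pos >= 5 is 31 -> NA
Op 3: route key 12: smallest pos >= 12 is 31 -> NA
Op 4: add NB@70 -> ring=[31:NA,70:NB]
Op 5: route key 96: none >= 96, wrap to smallest pos 31 -> NA
Op 6: remove NB -> ring=[31:NA]
Op 7: add NC@41 -> ring=[31:NA,41:NC]
Final route key 22: smallest pos >= 22 is 31 -> NA

Answer: NA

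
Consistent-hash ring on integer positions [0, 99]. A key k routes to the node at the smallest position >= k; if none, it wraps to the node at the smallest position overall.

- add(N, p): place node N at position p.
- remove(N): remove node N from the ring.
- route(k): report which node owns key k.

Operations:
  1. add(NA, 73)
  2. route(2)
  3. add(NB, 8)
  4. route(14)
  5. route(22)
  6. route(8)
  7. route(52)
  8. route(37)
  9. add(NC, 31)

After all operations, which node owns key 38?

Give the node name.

Answer: NA

Derivation:
Op 1: add NA@73 -> ring=[73:NA]
Op 2: route key 2: smallest pos >= 2 is 73 -> NA
Op 3: add NB@8 -> ring=[8:NB,73:NA]
Op 4: route key 14: smallest pos >= 14 is 73 -> NA
Op 5: route key 22: smallest pos >= 22 is 73 -> NA
Op 6: route key 8: smallest pos >= 8 is 8 -> NB
Op 7: route key 52: smallest pos >= 52 is 73 -> NA
Op 8: route key 37: smallest pos >= 37 is 73 -> NA
Op 9: add NC@31 -> ring=[8:NB,31:NC,73:NA]
Final route key 38: smallest pos >= 38 is 73 -> NA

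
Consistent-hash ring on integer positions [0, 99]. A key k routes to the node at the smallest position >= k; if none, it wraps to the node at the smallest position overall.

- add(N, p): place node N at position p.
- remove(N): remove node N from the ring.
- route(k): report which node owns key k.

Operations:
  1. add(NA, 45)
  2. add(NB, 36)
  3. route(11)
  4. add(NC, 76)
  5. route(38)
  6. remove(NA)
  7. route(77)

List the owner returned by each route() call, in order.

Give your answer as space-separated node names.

Answer: NB NA NB

Derivation:
Op 1: add NA@45 -> ring=[45:NA]
Op 2: add NB@36 -> ring=[36:NB,45:NA]
Op 3: route key 11: smallest pos >= 11 is 36 -> NB
Op 4: add NC@76 -> ring=[36:NB,45:NA,76:NC]
Op 5: route key 38: smallest pos >= 38 is 45 -> NA
Op 6: remove NA -> ring=[36:NB,76:NC]
Op 7: route key 77: none >= 77, wrap to smallest pos 36 -> NB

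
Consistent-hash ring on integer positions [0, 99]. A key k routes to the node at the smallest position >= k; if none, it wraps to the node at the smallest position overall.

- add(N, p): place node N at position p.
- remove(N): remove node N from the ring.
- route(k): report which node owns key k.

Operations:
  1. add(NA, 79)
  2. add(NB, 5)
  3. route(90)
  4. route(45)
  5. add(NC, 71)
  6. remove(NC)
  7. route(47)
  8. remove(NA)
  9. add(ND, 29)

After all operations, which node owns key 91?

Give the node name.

Op 1: add NA@79 -> ring=[79:NA]
Op 2: add NB@5 -> ring=[5:NB,79:NA]
Op 3: route key 90: none >= 90, wrap to smallest pos 5 -> NB
Op 4: route key 45: smallest pos >= 45 is 79 -> NA
Op 5: add NC@71 -> ring=[5:NB,71:NC,79:NA]
Op 6: remove NC -> ring=[5:NB,79:NA]
Op 7: route key 47: smallest pos >= 47 is 79 -> NA
Op 8: remove NA -> ring=[5:NB]
Op 9: add ND@29 -> ring=[5:NB,29:ND]
Final route key 91: none >= 91, wrap to smallest pos 5 -> NB

Answer: NB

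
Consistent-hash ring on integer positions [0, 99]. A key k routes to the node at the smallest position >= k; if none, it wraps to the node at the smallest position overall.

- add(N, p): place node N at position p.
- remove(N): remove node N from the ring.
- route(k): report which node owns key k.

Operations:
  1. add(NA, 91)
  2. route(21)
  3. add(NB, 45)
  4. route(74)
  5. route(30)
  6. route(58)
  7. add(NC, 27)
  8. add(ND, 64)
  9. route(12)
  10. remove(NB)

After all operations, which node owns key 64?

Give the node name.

Op 1: add NA@91 -> ring=[91:NA]
Op 2: route key 21: smallest pos >= 21 is 91 -> NA
Op 3: add NB@45 -> ring=[45:NB,91:NA]
Op 4: route key 74: smallest pos >= 74 is 91 -> NA
Op 5: route key 30: smallest pos >= 30 is 45 -> NB
Op 6: route key 58: smallest pos >= 58 is 91 -> NA
Op 7: add NC@27 -> ring=[27:NC,45:NB,91:NA]
Op 8: add ND@64 -> ring=[27:NC,45:NB,64:ND,91:NA]
Op 9: route key 12: smallest pos >= 12 is 27 -> NC
Op 10: remove NB -> ring=[27:NC,64:ND,91:NA]
Final route key 64: smallest pos >= 64 is 64 -> ND

Answer: ND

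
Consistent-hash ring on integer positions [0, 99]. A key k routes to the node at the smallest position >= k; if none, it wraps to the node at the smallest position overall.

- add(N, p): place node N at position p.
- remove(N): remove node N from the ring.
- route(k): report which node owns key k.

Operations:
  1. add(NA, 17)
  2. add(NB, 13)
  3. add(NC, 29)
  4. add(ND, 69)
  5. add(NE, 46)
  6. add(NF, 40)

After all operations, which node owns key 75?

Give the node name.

Answer: NB

Derivation:
Op 1: add NA@17 -> ring=[17:NA]
Op 2: add NB@13 -> ring=[13:NB,17:NA]
Op 3: add NC@29 -> ring=[13:NB,17:NA,29:NC]
Op 4: add ND@69 -> ring=[13:NB,17:NA,29:NC,69:ND]
Op 5: add NE@46 -> ring=[13:NB,17:NA,29:NC,46:NE,69:ND]
Op 6: add NF@40 -> ring=[13:NB,17:NA,29:NC,40:NF,46:NE,69:ND]
Final route key 75: none >= 75, wrap to smallest pos 13 -> NB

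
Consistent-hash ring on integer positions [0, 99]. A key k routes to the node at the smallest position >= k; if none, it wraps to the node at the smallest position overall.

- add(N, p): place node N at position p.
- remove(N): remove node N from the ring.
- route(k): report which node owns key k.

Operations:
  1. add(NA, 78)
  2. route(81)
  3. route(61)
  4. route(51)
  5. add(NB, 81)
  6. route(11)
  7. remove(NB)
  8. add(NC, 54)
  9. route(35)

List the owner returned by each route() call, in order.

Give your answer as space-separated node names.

Op 1: add NA@78 -> ring=[78:NA]
Op 2: route key 81: none >= 81, wrap to smallest pos 78 -> NA
Op 3: route key 61: smallest pos >= 61 is 78 -> NA
Op 4: route key 51: smallest pos >= 51 is 78 -> NA
Op 5: add NB@81 -> ring=[78:NA,81:NB]
Op 6: route key 11: smallest pos >= 11 is 78 -> NA
Op 7: remove NB -> ring=[78:NA]
Op 8: add NC@54 -> ring=[54:NC,78:NA]
Op 9: route key 35: smallest pos >= 35 is 54 -> NC

Answer: NA NA NA NA NC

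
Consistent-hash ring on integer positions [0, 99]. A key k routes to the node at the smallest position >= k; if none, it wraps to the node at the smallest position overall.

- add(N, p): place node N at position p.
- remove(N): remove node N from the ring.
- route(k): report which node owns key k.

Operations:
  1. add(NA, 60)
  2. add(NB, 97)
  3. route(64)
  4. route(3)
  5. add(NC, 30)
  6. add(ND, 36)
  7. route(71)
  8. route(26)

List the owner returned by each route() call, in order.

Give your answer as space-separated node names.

Answer: NB NA NB NC

Derivation:
Op 1: add NA@60 -> ring=[60:NA]
Op 2: add NB@97 -> ring=[60:NA,97:NB]
Op 3: route key 64: smallest pos >= 64 is 97 -> NB
Op 4: route key 3: smallest pos >= 3 is 60 -> NA
Op 5: add NC@30 -> ring=[30:NC,60:NA,97:NB]
Op 6: add ND@36 -> ring=[30:NC,36:ND,60:NA,97:NB]
Op 7: route key 71: smallest pos >= 71 is 97 -> NB
Op 8: route key 26: smallest pos >= 26 is 30 -> NC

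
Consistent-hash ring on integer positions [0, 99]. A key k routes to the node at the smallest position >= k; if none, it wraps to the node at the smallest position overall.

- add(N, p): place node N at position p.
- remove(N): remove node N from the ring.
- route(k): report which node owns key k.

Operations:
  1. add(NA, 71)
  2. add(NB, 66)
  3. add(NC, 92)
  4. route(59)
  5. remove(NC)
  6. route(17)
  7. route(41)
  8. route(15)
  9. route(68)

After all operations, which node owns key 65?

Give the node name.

Answer: NB

Derivation:
Op 1: add NA@71 -> ring=[71:NA]
Op 2: add NB@66 -> ring=[66:NB,71:NA]
Op 3: add NC@92 -> ring=[66:NB,71:NA,92:NC]
Op 4: route key 59: smallest pos >= 59 is 66 -> NB
Op 5: remove NC -> ring=[66:NB,71:NA]
Op 6: route key 17: smallest pos >= 17 is 66 -> NB
Op 7: route key 41: smallest pos >= 41 is 66 -> NB
Op 8: route key 15: smallest pos >= 15 is 66 -> NB
Op 9: route key 68: smallest pos >= 68 is 71 -> NA
Final route key 65: smallest pos >= 65 is 66 -> NB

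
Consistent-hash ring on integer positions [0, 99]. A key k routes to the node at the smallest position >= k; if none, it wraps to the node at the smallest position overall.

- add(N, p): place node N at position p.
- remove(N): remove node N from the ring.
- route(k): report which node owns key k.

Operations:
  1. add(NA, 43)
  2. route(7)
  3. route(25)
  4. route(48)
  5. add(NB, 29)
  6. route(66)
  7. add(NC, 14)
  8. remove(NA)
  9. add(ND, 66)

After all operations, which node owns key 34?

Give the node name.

Op 1: add NA@43 -> ring=[43:NA]
Op 2: route key 7: smallest pos >= 7 is 43 -> NA
Op 3: route key 25: smallest pos >= 25 is 43 -> NA
Op 4: route key 48: none >= 48, wrap to smallest pos 43 -> NA
Op 5: add NB@29 -> ring=[29:NB,43:NA]
Op 6: route key 66: none >= 66, wrap to smallest pos 29 -> NB
Op 7: add NC@14 -> ring=[14:NC,29:NB,43:NA]
Op 8: remove NA -> ring=[14:NC,29:NB]
Op 9: add ND@66 -> ring=[14:NC,29:NB,66:ND]
Final route key 34: smallest pos >= 34 is 66 -> ND

Answer: ND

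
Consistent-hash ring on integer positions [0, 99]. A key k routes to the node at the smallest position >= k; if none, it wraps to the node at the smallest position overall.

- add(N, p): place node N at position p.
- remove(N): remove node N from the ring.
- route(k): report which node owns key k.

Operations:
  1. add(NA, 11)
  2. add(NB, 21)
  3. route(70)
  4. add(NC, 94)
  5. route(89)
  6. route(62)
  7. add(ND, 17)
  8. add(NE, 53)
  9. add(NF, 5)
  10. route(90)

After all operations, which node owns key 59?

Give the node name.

Answer: NC

Derivation:
Op 1: add NA@11 -> ring=[11:NA]
Op 2: add NB@21 -> ring=[11:NA,21:NB]
Op 3: route key 70: none >= 70, wrap to smallest pos 11 -> NA
Op 4: add NC@94 -> ring=[11:NA,21:NB,94:NC]
Op 5: route key 89: smallest pos >= 89 is 94 -> NC
Op 6: route key 62: smallest pos >= 62 is 94 -> NC
Op 7: add ND@17 -> ring=[11:NA,17:ND,21:NB,94:NC]
Op 8: add NE@53 -> ring=[11:NA,17:ND,21:NB,53:NE,94:NC]
Op 9: add NF@5 -> ring=[5:NF,11:NA,17:ND,21:NB,53:NE,94:NC]
Op 10: route key 90: smallest pos >= 90 is 94 -> NC
Final route key 59: smallest pos >= 59 is 94 -> NC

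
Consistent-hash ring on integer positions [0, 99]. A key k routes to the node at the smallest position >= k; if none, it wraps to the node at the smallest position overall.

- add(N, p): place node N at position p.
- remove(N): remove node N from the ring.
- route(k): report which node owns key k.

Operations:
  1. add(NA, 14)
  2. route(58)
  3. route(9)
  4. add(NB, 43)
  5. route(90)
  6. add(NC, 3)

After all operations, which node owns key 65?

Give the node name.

Op 1: add NA@14 -> ring=[14:NA]
Op 2: route key 58: none >= 58, wrap to smallest pos 14 -> NA
Op 3: route key 9: smallest pos >= 9 is 14 -> NA
Op 4: add NB@43 -> ring=[14:NA,43:NB]
Op 5: route key 90: none >= 90, wrap to smallest pos 14 -> NA
Op 6: add NC@3 -> ring=[3:NC,14:NA,43:NB]
Final route key 65: none >= 65, wrap to smallest pos 3 -> NC

Answer: NC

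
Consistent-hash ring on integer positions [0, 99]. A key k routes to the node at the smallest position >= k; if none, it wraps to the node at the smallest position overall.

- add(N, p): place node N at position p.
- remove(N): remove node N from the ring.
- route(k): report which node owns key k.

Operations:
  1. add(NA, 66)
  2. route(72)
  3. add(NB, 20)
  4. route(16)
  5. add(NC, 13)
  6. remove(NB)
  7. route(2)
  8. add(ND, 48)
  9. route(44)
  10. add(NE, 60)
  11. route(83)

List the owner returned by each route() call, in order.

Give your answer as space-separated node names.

Op 1: add NA@66 -> ring=[66:NA]
Op 2: route key 72: none >= 72, wrap to smallest pos 66 -> NA
Op 3: add NB@20 -> ring=[20:NB,66:NA]
Op 4: route key 16: smallest pos >= 16 is 20 -> NB
Op 5: add NC@13 -> ring=[13:NC,20:NB,66:NA]
Op 6: remove NB -> ring=[13:NC,66:NA]
Op 7: route key 2: smallest pos >= 2 is 13 -> NC
Op 8: add ND@48 -> ring=[13:NC,48:ND,66:NA]
Op 9: route key 44: smallest pos >= 44 is 48 -> ND
Op 10: add NE@60 -> ring=[13:NC,48:ND,60:NE,66:NA]
Op 11: route key 83: none >= 83, wrap to smallest pos 13 -> NC

Answer: NA NB NC ND NC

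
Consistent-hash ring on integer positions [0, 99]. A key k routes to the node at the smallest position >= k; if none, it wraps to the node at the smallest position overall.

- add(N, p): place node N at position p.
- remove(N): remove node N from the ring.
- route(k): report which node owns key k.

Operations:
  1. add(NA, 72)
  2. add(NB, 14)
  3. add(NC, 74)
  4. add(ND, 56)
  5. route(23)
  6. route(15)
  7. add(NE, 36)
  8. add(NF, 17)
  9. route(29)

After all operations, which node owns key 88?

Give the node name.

Answer: NB

Derivation:
Op 1: add NA@72 -> ring=[72:NA]
Op 2: add NB@14 -> ring=[14:NB,72:NA]
Op 3: add NC@74 -> ring=[14:NB,72:NA,74:NC]
Op 4: add ND@56 -> ring=[14:NB,56:ND,72:NA,74:NC]
Op 5: route key 23: smallest pos >= 23 is 56 -> ND
Op 6: route key 15: smallest pos >= 15 is 56 -> ND
Op 7: add NE@36 -> ring=[14:NB,36:NE,56:ND,72:NA,74:NC]
Op 8: add NF@17 -> ring=[14:NB,17:NF,36:NE,56:ND,72:NA,74:NC]
Op 9: route key 29: smallest pos >= 29 is 36 -> NE
Final route key 88: none >= 88, wrap to smallest pos 14 -> NB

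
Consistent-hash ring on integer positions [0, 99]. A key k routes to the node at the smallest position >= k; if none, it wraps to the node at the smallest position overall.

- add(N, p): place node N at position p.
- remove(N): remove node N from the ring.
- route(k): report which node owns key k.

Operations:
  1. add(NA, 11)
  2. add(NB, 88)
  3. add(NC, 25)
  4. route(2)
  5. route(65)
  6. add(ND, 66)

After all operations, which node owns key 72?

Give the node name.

Answer: NB

Derivation:
Op 1: add NA@11 -> ring=[11:NA]
Op 2: add NB@88 -> ring=[11:NA,88:NB]
Op 3: add NC@25 -> ring=[11:NA,25:NC,88:NB]
Op 4: route key 2: smallest pos >= 2 is 11 -> NA
Op 5: route key 65: smallest pos >= 65 is 88 -> NB
Op 6: add ND@66 -> ring=[11:NA,25:NC,66:ND,88:NB]
Final route key 72: smallest pos >= 72 is 88 -> NB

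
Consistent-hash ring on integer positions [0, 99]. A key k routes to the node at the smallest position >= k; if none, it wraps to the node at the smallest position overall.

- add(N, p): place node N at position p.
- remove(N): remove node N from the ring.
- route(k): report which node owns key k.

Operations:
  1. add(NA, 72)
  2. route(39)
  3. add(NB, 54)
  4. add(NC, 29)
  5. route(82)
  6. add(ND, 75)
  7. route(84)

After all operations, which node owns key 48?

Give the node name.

Answer: NB

Derivation:
Op 1: add NA@72 -> ring=[72:NA]
Op 2: route key 39: smallest pos >= 39 is 72 -> NA
Op 3: add NB@54 -> ring=[54:NB,72:NA]
Op 4: add NC@29 -> ring=[29:NC,54:NB,72:NA]
Op 5: route key 82: none >= 82, wrap to smallest pos 29 -> NC
Op 6: add ND@75 -> ring=[29:NC,54:NB,72:NA,75:ND]
Op 7: route key 84: none >= 84, wrap to smallest pos 29 -> NC
Final route key 48: smallest pos >= 48 is 54 -> NB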